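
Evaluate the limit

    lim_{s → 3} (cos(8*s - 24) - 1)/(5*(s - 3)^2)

-32/5

Direct substitution gives 0/0.
Apply L'Hôpital: lim (-8*sin(8*s - 24))/(10*s - 30), still 0/0.
After 2 applications of L'Hôpital's rule the quotient is (-64*cos(8*s - 24))/(10); substituting s = 3 gives -32/5.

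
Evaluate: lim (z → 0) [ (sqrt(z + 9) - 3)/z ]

1/6

A 0/0 form; rationalise with √(9 + z) + √9. This collapses the numerator to z, leaving 1/(√(9 + z) + √9) → 1/(2√9) = 1/6.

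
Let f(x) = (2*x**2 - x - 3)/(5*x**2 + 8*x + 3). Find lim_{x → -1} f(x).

At x = -1 both the top and bottom vanish — a removable singularity. Factoring out (x + 1) from each leaves (2*x - 3)/(5*x + 3), which at x = -1 equals 5/2.

5/2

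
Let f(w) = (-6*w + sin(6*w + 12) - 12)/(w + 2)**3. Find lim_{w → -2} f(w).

Direct substitution gives 0/0.
Apply L'Hôpital: lim (6*cos(6*w + 12) - 6)/(3*(w + 2)^2), still 0/0.
Apply L'Hôpital: lim (-36*sin(6*w + 12))/(6*w + 12), still 0/0.
After 3 applications of L'Hôpital's rule the quotient is (-216*cos(6*w + 12))/(6); substituting w = -2 gives -36.

-36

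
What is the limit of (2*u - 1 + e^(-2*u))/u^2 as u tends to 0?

2

Direct substitution gives 0/0.
Apply L'Hôpital: lim (2 - 2*e^(-2*u))/(2*u), still 0/0.
After 2 applications of L'Hôpital's rule the quotient is (4*e^(-2*u))/(2); substituting u = 0 gives 2.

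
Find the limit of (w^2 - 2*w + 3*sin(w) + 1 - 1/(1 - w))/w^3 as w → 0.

Substitution gives 0/0; apply L'Hôpital's rule 3 times.
After differentiating numerator and denominator 3 times the quotient is (-3*cos(w) - 6/(w - 1)^4)/(6); at w = 0 this is -3/2.

-3/2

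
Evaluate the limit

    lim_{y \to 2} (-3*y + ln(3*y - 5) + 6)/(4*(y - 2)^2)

Direct substitution gives 0/0.
Apply L'Hôpital: lim (-3 + 3/(3*y - 5))/(8*y - 16), still 0/0.
After 2 applications of L'Hôpital's rule the quotient is (-9/(3*y - 5)^2)/(8); substituting y = 2 gives -9/8.

-9/8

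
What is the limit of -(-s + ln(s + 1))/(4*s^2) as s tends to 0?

1/8

Direct substitution gives 0/0.
Apply L'Hôpital: lim (-1 + 1/(s + 1))/(-8*s), still 0/0.
After 2 applications of L'Hôpital's rule the quotient is (-1/(s + 1)^2)/(-8); substituting s = 0 gives 1/8.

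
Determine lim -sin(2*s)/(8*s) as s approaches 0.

Substitution gives 0/0.
Write it as (2/(-8))·sin(2s)/(2s); since sin(u)/u → 1, the limit is -1/4.

-1/4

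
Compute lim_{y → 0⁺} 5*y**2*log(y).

This is a 0·(−∞) form. Rewrite as 5·ln(y) / y^(−2) and apply L'Hôpital:
the derivative quotient is 5·(1/y) / (−2·y^(−3)) = (-5/2)·y^2 → 0.

0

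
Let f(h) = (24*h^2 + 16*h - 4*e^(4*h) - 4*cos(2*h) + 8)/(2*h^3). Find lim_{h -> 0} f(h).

-64/3

Substitution gives 0/0 (the numerator vanishes to order 3).
Expand each term to order h^3: the coefficient of h^3 in -4·cos(2h) is 0 and in -4·e^(4h) is -128/3.
Lower-order terms cancel with the polynomial part, so the numerator is (-128/3)·h^3 + o(h^3), and the limit is (-128/3)/(2) = -64/3.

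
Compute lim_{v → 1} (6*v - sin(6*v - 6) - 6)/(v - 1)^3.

36

Direct substitution gives 0/0.
Apply L'Hôpital: lim (6 - 6*cos(6*v - 6))/(3*(v - 1)^2), still 0/0.
Apply L'Hôpital: lim (36*sin(6*v - 6))/(6*v - 6), still 0/0.
After 3 applications of L'Hôpital's rule the quotient is (216*cos(6*v - 6))/(6); substituting v = 1 gives 36.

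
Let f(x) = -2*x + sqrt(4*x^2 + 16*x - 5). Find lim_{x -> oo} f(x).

4

An ∞ − ∞ form. Rationalising with the conjugate, the difference becomes (16x - 5) / (√(4*x^2 + 16*x - 5) + 2x).
For large x the denominator behaves like 2·2x, so the quotient tends to 16/4 = 4.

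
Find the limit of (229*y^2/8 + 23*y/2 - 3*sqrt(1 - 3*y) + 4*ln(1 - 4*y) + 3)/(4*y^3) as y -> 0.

Substitution gives 0/0 (the numerator vanishes to order 3).
Expand each term to order y^3: the coefficient of y^3 in 4·ln(1 - 4y) is -256/3 and in -3·√(1 - 3y) is 81/16.
Lower-order terms cancel with the polynomial part, so the numerator is (-3853/48)·y^3 + o(y^3), and the limit is (-3853/48)/(4) = -3853/192.

-3853/192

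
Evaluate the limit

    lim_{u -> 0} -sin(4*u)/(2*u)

-2

Substitution gives 0/0.
Write it as (4/(-2))·sin(4u)/(4u); since sin(θ)/θ → 1, the limit is -2.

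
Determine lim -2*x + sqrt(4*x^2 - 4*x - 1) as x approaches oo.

This has the form ∞ − ∞. Multiply and divide by the conjugate √(4*x^2 - 4*x - 1) + 2x.
That gives (-4x - 1) / (√(4*x^2 - 4*x - 1) + 2x).
Divide numerator and denominator by x: the limit is -4/(2·2) = -1.

-1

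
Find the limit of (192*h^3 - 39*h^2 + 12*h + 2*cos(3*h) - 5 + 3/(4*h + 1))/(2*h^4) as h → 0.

3099/8

Substitution gives 0/0; apply L'Hôpital's rule 4 times.
After differentiating numerator and denominator 4 times the quotient is (162*cos(3*h) + 18432/(4*h + 1)^5)/(48); at h = 0 this is 3099/8.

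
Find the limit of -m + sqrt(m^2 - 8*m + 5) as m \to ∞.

This has the form ∞ − ∞. Multiply and divide by the conjugate √(m^2 - 8*m + 5) + m.
That gives (-8m + 5) / (√(m^2 - 8*m + 5) + m).
Divide numerator and denominator by m: the limit is -8/(2·1) = -4.

-4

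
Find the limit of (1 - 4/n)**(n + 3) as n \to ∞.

Write it as [(1 - 4/n)^n]^(1) · (1 - 4/n)^(3). The bracketed term tends to e^(-4) and the second factor to 1, so the limit is e^(-4).

e^(-4)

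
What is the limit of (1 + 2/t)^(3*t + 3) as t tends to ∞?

e^(6)

The base → 1 and the exponent → ∞: a 1^∞ form.
Take logarithms: (3t + 3)·ln(1 + 2/t). Since ln(1+u) ~ u for small u, this behaves like (3t)·(2/t) → 6.
So the limit is e^(6).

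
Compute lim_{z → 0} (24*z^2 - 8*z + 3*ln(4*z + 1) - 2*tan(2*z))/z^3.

176/3

Substitution gives 0/0; apply L'Hôpital's rule 3 times.
After differentiating numerator and denominator 3 times the quotient is (-64*tan(2*z)^2/cos(2*z)^2 - 32/cos(2*z)^4 + 384/(4*z + 1)^3)/(6); at z = 0 this is 176/3.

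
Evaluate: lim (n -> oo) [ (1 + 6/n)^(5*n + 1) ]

e^(30)

The base → 1 and the exponent → ∞: a 1^∞ form.
Take logarithms: (5n + 1)·ln(1 + 6/n). Since ln(1+u) ~ u for small u, this behaves like (5n)·(6/n) → 30.
So the limit is e^(30).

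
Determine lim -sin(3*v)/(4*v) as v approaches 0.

Substitution gives 0/0.
Write it as (3/(-4))·sin(3v)/(3v); since sin(u)/u → 1, the limit is -3/4.

-3/4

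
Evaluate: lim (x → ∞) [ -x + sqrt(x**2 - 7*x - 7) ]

-7/2

An ∞ − ∞ form. Rationalising with the conjugate, the difference becomes (-7x - 7) / (√(x^2 - 7*x - 7) + x).
For large x the denominator behaves like 2·x, so the quotient tends to -7/2 = -7/2.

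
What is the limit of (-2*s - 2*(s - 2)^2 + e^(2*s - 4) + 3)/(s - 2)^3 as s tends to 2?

4/3

Direct substitution gives 0/0.
Apply L'Hôpital: lim (-4*s + 2*e^(2*s - 4) + 6)/(3*(s - 2)^2), still 0/0.
Apply L'Hôpital: lim (4*e^(2*s - 4) - 4)/(6*s - 12), still 0/0.
After 3 applications of L'Hôpital's rule the quotient is (8*e^(2*s - 4))/(6); substituting s = 2 gives 4/3.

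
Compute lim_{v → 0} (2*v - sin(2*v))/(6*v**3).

2/9

Direct substitution gives 0/0.
Apply L'Hôpital: lim (2 - 2*cos(2*v))/(18*v^2), still 0/0.
Apply L'Hôpital: lim (4*sin(2*v))/(36*v), still 0/0.
After 3 applications of L'Hôpital's rule the quotient is (8*cos(2*v))/(36); substituting v = 0 gives 2/9.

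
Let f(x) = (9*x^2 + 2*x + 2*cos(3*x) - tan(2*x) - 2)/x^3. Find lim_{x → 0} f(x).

-8/3

Substitution gives 0/0; apply L'Hôpital's rule 3 times.
After differentiating numerator and denominator 3 times the quotient is (54*sin(3*x) - 48*tan(2*x)^4 - 64*tan(2*x)^2 - 16)/(6); at x = 0 this is -8/3.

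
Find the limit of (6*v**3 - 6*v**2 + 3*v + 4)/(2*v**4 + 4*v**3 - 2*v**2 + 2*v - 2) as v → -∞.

The denominator has degree 4 and the numerator degree 3. Dividing numerator and denominator by v^4 sends every term to 0 except the leading denominator term, so the limit is 0.

0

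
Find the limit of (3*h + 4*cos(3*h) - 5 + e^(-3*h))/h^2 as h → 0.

Substitution gives 0/0; apply L'Hôpital's rule 2 times.
After differentiating numerator and denominator 2 times the quotient is (-36*cos(3*h) + 9*e^(-3*h))/(2); at h = 0 this is -27/2.

-27/2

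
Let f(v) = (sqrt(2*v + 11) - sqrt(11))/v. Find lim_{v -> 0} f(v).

√(11)/11

Substitution gives 0/0. Multiply numerator and denominator by the conjugate √(11 + 2v) + √11.
The numerator becomes (11 + 2v) − 11 = 2v, so the expression simplifies to 2/(√(11 + 2v) + √11).
Letting v → 0 gives 2/(2√11) = √(11)/11.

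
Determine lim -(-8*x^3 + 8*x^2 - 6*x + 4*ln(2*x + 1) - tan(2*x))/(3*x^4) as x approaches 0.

16/3

Substitution gives 0/0; apply L'Hôpital's rule 4 times.
After differentiating numerator and denominator 4 times the quotient is (-128*tan(2*x)^3/cos(2*x)^2 - 256*tan(2*x)/cos(2*x)^4 - 384/(2*x + 1)^4)/(-72); at x = 0 this is 16/3.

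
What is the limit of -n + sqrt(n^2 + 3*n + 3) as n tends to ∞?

3/2

An ∞ − ∞ form. Rationalising with the conjugate, the difference becomes (3n + 3) / (√(n^2 + 3*n + 3) + n).
For large n the denominator behaves like 2·n, so the quotient tends to 3/2 = 3/2.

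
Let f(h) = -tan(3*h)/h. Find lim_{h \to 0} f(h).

-3

Substitution gives 0/0.
Since tan(u)/u → 1 as u → 0, tan(3h)/(3h) → 1 and the limit is 3/(-1) = -3.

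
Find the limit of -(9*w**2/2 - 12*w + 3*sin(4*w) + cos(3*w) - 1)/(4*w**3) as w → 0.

Substitution gives 0/0 (the numerator vanishes to order 3).
Expand each term to order w^3: the coefficient of w^3 in 3·sin(4w) is -32 and in cos(3w) is 0.
Lower-order terms cancel with the polynomial part, so the numerator is (-32)·w^3 + o(w^3), and the limit is (-32)/(-4) = 8.

8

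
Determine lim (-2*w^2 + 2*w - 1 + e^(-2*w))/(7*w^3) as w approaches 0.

-4/21

Direct substitution gives 0/0.
Apply L'Hôpital: lim (-4*w + 2 - 2*e^(-2*w))/(21*w^2), still 0/0.
Apply L'Hôpital: lim (-4 + 4*e^(-2*w))/(42*w), still 0/0.
After 3 applications of L'Hôpital's rule the quotient is (-8*e^(-2*w))/(42); substituting w = 0 gives -4/21.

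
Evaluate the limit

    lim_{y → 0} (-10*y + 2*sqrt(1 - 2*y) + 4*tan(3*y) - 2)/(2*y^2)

-1/2

Substitution gives 0/0 (the numerator vanishes to order 2).
Expand each term to order y^2: the coefficient of y^2 in 4·tan(3y) is 0 and in 2·√(1 - 2y) is -1.
Lower-order terms cancel with the polynomial part, so the numerator is (-1)·y^2 + o(y^2), and the limit is (-1)/(2) = -1/2.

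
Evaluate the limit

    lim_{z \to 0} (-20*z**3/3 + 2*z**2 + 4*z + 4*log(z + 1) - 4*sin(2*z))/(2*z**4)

Substitution gives 0/0; apply L'Hôpital's rule 4 times.
After differentiating numerator and denominator 4 times the quotient is (-64*sin(2*z) - 24/(z + 1)^4)/(48); at z = 0 this is -1/2.

-1/2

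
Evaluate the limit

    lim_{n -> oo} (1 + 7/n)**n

e^(7)

Let L be the limit and take ln: ln L = lim (n)·ln(1 + 7/n) = lim (n)·(7/n + O(1/n²)) = 7.
Hence L = e^(7).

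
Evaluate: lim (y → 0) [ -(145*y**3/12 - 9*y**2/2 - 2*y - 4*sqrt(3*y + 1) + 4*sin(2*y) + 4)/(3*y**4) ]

-135/32

Substitution gives 0/0 (the numerator vanishes to order 4).
Expand each term to order y^4: the coefficient of y^4 in 4·sin(2y) is 0 and in -4·√(1 + 3y) is 405/32.
Lower-order terms cancel with the polynomial part, so the numerator is (405/32)·y^4 + o(y^4), and the limit is (405/32)/(-3) = -135/32.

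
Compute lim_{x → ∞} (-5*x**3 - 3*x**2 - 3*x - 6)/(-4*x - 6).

The numerator has higher degree (3 > 1); the quotient behaves like (-5/(-4))·x^2 for large |x|.
As x → +∞ this diverges to ∞.

∞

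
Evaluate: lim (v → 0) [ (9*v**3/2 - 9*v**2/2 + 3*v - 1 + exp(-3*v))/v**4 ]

Direct substitution gives 0/0.
Apply L'Hôpital: lim (27*v^2/2 - 9*v + 3 - 3*e^(-3*v))/(4*v^3), still 0/0.
Apply L'Hôpital: lim (27*v - 9 + 9*e^(-3*v))/(12*v^2), still 0/0.
Apply L'Hôpital: lim (27 - 27*e^(-3*v))/(24*v), still 0/0.
After 4 applications of L'Hôpital's rule the quotient is (81*e^(-3*v))/(24); substituting v = 0 gives 27/8.

27/8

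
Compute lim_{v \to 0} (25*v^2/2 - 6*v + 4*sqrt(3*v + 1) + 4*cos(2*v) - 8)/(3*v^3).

Substitution gives 0/0 (the numerator vanishes to order 3).
Expand each term to order v^3: the coefficient of v^3 in 4·√(1 + 3v) is 27/4 and in 4·cos(2v) is 0.
Lower-order terms cancel with the polynomial part, so the numerator is (27/4)·v^3 + o(v^3), and the limit is (27/4)/(3) = 9/4.

9/4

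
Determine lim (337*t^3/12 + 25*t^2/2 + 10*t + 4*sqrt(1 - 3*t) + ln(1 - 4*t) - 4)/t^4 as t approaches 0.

-2453/32

Substitution gives 0/0; apply L'Hôpital's rule 4 times.
After differentiating numerator and denominator 4 times the quotient is (-1536/(4*t - 1)^4 - 1215/(4*(1 - 3*t)^(7/2)))/(24); at t = 0 this is -2453/32.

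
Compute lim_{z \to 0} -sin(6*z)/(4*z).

Substitution gives 0/0.
Write it as (6/(-4))·sin(6z)/(6z); since sin(u)/u → 1, the limit is -3/2.

-3/2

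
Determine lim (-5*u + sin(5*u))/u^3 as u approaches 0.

-125/6

Direct substitution gives 0/0.
Apply L'Hôpital: lim (5*cos(5*u) - 5)/(3*u^2), still 0/0.
Apply L'Hôpital: lim (-25*sin(5*u))/(6*u), still 0/0.
After 3 applications of L'Hôpital's rule the quotient is (-125*cos(5*u))/(6); substituting u = 0 gives -125/6.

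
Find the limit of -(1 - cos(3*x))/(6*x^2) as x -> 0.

-3/4

Substitution gives 0/0.
Use (1 − cos u)/u² → 1/2 with u = 3x: the limit is 3²/(2·(-6)) = -3/4.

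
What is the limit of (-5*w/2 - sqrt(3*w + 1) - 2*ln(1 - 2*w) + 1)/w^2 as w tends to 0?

41/8

Substitution gives 0/0 (the numerator vanishes to order 2).
Expand each term to order w^2: the coefficient of w^2 in −√(1 + 3w) is 9/8 and in -2·ln(1 - 2w) is 4.
Lower-order terms cancel with the polynomial part, so the numerator is (41/8)·w^2 + o(w^2), and the limit is (41/8)/(1) = 41/8.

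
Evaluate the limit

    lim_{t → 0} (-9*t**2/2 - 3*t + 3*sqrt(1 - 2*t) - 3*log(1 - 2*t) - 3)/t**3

13/2

Substitution gives 0/0; apply L'Hôpital's rule 3 times.
After differentiating numerator and denominator 3 times the quotient is (48/(1 - 2*t)^3 + 9*(2*t - 1)^3/(1 - 2*t)^(11/2))/(6); at t = 0 this is 13/2.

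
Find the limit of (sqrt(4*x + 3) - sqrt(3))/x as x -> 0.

2*√(3)/3

A 0/0 form; rationalise with √(3 + 4x) + √3. This collapses the numerator to 4x, leaving 4/(√(3 + 4x) + √3) → 4/(2√3) = 2*√(3)/3.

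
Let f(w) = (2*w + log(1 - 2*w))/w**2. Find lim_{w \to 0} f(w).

Direct substitution gives 0/0.
Apply L'Hôpital: lim (2 - 2/(1 - 2*w))/(2*w), still 0/0.
After 2 applications of L'Hôpital's rule the quotient is (-4/(1 - 2*w)^2)/(2); substituting w = 0 gives -2.

-2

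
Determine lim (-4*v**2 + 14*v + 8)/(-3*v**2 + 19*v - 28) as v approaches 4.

Direct substitution gives 0/0, so factor. Both numerator and denominator have (v - 4) as a factor.
After cancelling, the expression reduces to (-4*v - 2)/(7 - 3*v).
Substituting v = 4 gives 18/5.

18/5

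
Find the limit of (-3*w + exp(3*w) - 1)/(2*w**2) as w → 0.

Direct substitution gives 0/0.
Apply L'Hôpital: lim (3*e^(3*w) - 3)/(4*w), still 0/0.
After 2 applications of L'Hôpital's rule the quotient is (9*e^(3*w))/(4); substituting w = 0 gives 9/4.

9/4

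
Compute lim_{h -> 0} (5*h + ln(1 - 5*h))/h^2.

Direct substitution gives 0/0.
Apply L'Hôpital: lim (5 - 5/(1 - 5*h))/(2*h), still 0/0.
After 2 applications of L'Hôpital's rule the quotient is (-25/(1 - 5*h)^2)/(2); substituting h = 0 gives -25/2.

-25/2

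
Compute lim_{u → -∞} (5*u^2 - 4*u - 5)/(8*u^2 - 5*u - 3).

Numerator and denominator both have degree 2.
Dividing every term by u^2, all lower-order terms vanish and the limit is the ratio of leading coefficients, 5/(8) = 5/8.

5/8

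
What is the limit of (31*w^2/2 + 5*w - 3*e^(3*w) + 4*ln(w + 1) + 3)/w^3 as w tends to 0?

-73/6

Substitution gives 0/0 (the numerator vanishes to order 3).
Expand each term to order w^3: the coefficient of w^3 in -3·e^(3w) is -27/2 and in 4·ln(1 + w) is 4/3.
Lower-order terms cancel with the polynomial part, so the numerator is (-73/6)·w^3 + o(w^3), and the limit is (-73/6)/(1) = -73/6.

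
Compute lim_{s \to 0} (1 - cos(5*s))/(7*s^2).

25/14

Substitution gives 0/0.
Use (1 − cos u)/u² → 1/2 with u = 5s: the limit is 5²/(2·7) = 25/14.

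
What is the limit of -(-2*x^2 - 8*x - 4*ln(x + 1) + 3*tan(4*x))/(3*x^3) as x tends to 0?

Substitution gives 0/0 (the numerator vanishes to order 3).
Expand each term to order x^3: the coefficient of x^3 in 3·tan(4x) is 64 and in -4·ln(1 + x) is -4/3.
Lower-order terms cancel with the polynomial part, so the numerator is (188/3)·x^3 + o(x^3), and the limit is (188/3)/(-3) = -188/9.

-188/9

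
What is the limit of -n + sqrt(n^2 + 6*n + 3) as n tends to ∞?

This has the form ∞ − ∞. Multiply and divide by the conjugate √(n^2 + 6*n + 3) + n.
That gives (6n + 3) / (√(n^2 + 6*n + 3) + n).
Divide numerator and denominator by n: the limit is 6/(2·1) = 3.

3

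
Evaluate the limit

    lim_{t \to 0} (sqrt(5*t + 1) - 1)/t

5/2

A 0/0 form; rationalise with √(1 + 5t) + √1. This collapses the numerator to 5t, leaving 5/(√(1 + 5t) + √1) → 5/(2√1) = 5/2.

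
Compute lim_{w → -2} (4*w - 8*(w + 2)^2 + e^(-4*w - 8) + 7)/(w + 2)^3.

Direct substitution gives 0/0.
Apply L'Hôpital: lim (-16*w - 4*e^(-4*w - 8) - 28)/(3*(w + 2)^2), still 0/0.
Apply L'Hôpital: lim (16*e^(-4*w - 8) - 16)/(6*w + 12), still 0/0.
After 3 applications of L'Hôpital's rule the quotient is (-64*e^(-4*w - 8))/(6); substituting w = -2 gives -32/3.

-32/3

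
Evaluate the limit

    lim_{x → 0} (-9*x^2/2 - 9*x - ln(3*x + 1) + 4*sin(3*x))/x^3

Substitution gives 0/0 (the numerator vanishes to order 3).
Expand each term to order x^3: the coefficient of x^3 in −ln(1 + 3x) is -9 and in 4·sin(3x) is -18.
Lower-order terms cancel with the polynomial part, so the numerator is (-27)·x^3 + o(x^3), and the limit is (-27)/(1) = -27.

-27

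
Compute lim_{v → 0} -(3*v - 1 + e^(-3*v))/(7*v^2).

-9/14

Direct substitution gives 0/0.
Apply L'Hôpital: lim (3 - 3*e^(-3*v))/(-14*v), still 0/0.
After 2 applications of L'Hôpital's rule the quotient is (9*e^(-3*v))/(-14); substituting v = 0 gives -9/14.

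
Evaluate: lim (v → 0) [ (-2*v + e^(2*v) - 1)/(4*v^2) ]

Direct substitution gives 0/0.
Apply L'Hôpital: lim (2*e^(2*v) - 2)/(8*v), still 0/0.
After 2 applications of L'Hôpital's rule the quotient is (4*e^(2*v))/(8); substituting v = 0 gives 1/2.

1/2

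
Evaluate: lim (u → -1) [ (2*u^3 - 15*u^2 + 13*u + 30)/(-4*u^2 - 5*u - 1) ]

Direct substitution gives 0/0, so factor. Both numerator and denominator have (u + 1) as a factor.
After cancelling, the expression reduces to (2*u^2 - 17*u + 30)/(-4*u - 1).
Substituting u = -1 gives 49/3.

49/3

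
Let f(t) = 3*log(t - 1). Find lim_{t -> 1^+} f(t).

-∞

As t → 1⁺, t - 1 → 0⁺ and ln(t - 1) → −∞.
Multiplying by 3 gives -∞.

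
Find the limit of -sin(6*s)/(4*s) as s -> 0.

-3/2

Substitution gives 0/0.
Write it as (6/(-4))·sin(6s)/(6s); since sin(u)/u → 1, the limit is -3/2.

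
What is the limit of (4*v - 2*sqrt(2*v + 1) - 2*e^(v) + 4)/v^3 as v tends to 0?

-4/3

Substitution gives 0/0; apply L'Hôpital's rule 3 times.
After differentiating numerator and denominator 3 times the quotient is (-2*e^(v) - 6/(2*v + 1)^(5/2))/(6); at v = 0 this is -4/3.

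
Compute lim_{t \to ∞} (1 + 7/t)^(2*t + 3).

e^(14)

Write it as [(1 + 7/t)^t]^(2) · (1 + 7/t)^(3). The bracketed term tends to e^(7) and the second factor to 1, so the limit is e^(14).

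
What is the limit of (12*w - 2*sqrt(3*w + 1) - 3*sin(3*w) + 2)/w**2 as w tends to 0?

9/4

Substitution gives 0/0 (the numerator vanishes to order 2).
Expand each term to order w^2: the coefficient of w^2 in -2·√(1 + 3w) is 9/4 and in -3·sin(3w) is 0.
Lower-order terms cancel with the polynomial part, so the numerator is (9/4)·w^2 + o(w^2), and the limit is (9/4)/(1) = 9/4.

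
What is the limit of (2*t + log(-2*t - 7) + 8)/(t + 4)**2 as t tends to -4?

-2

Direct substitution gives 0/0.
Apply L'Hôpital: lim (2 - 2/(-2*t - 7))/(2*t + 8), still 0/0.
After 2 applications of L'Hôpital's rule the quotient is (-4/(-2*t - 7)^2)/(2); substituting t = -4 gives -2.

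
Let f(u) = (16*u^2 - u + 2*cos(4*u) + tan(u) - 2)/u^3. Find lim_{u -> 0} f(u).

Substitution gives 0/0; apply L'Hôpital's rule 3 times.
After differentiating numerator and denominator 3 times the quotient is (128*sin(4*u) + 6*tan(u)^4 + 8*tan(u)^2 + 2)/(6); at u = 0 this is 1/3.

1/3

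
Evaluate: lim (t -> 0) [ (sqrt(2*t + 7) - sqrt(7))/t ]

√(7)/7

Substitution gives 0/0. Multiply numerator and denominator by the conjugate √(7 + 2t) + √7.
The numerator becomes (7 + 2t) − 7 = 2t, so the expression simplifies to 2/(√(7 + 2t) + √7).
Letting t → 0 gives 2/(2√7) = √(7)/7.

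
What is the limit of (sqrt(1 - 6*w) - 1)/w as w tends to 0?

Substitution gives 0/0. Multiply numerator and denominator by the conjugate √(1 - 6w) + √1.
The numerator becomes (1 - 6w) − 1 = -6w, so the expression simplifies to -6/(√(1 - 6w) + √1).
Letting w → 0 gives -6/(2√1) = -3.

-3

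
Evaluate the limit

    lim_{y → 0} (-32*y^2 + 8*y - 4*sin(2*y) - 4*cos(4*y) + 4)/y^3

Substitution gives 0/0 (the numerator vanishes to order 3).
Expand each term to order y^3: the coefficient of y^3 in -4·cos(4y) is 0 and in -4·sin(2y) is 16/3.
Lower-order terms cancel with the polynomial part, so the numerator is (16/3)·y^3 + o(y^3), and the limit is (16/3)/(1) = 16/3.

16/3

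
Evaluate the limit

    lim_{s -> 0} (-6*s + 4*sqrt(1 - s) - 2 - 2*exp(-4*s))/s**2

-33/2

Substitution gives 0/0 (the numerator vanishes to order 2).
Expand each term to order s^2: the coefficient of s^2 in -2·e^(-4s) is -16 and in 4·√(1 - s) is -1/2.
Lower-order terms cancel with the polynomial part, so the numerator is (-33/2)·s^2 + o(s^2), and the limit is (-33/2)/(1) = -33/2.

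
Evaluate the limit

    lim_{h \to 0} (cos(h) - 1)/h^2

-1/2

Direct substitution gives 0/0.
Apply L'Hôpital: lim (-sin(h))/(2*h), still 0/0.
After 2 applications of L'Hôpital's rule the quotient is (-cos(h))/(2); substituting h = 0 gives -1/2.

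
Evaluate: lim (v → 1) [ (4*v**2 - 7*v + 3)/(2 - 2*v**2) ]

-1/4

At v = 1 both the top and bottom vanish — a removable singularity. Factoring out (v - 1) from each leaves (4*v - 3)/(-2*v - 2), which at v = 1 equals -1/4.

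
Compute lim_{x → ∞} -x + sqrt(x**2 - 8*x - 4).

An ∞ − ∞ form. Rationalising with the conjugate, the difference becomes (-8x - 4) / (√(x^2 - 8*x - 4) + x).
For large x the denominator behaves like 2·x, so the quotient tends to -8/2 = -4.

-4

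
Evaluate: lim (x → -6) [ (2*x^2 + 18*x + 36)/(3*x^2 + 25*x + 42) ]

6/11

Since x = -6 makes numerator and denominator zero, (x + 6) divides both.
Cancelling it gives (2*x + 6)/(3*x + 7); now plug in x = -6 to get 6/11.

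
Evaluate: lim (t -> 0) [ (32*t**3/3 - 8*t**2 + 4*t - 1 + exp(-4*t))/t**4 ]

32/3

Direct substitution gives 0/0.
Apply L'Hôpital: lim (32*t^2 - 16*t + 4 - 4*e^(-4*t))/(4*t^3), still 0/0.
Apply L'Hôpital: lim (64*t - 16 + 16*e^(-4*t))/(12*t^2), still 0/0.
Apply L'Hôpital: lim (64 - 64*e^(-4*t))/(24*t), still 0/0.
After 4 applications of L'Hôpital's rule the quotient is (256*e^(-4*t))/(24); substituting t = 0 gives 32/3.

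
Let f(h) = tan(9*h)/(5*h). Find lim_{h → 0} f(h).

9/5

Substitution gives 0/0.
Since tan(u)/u → 1 as u → 0, tan(9h)/(9h) → 1 and the limit is 9/5.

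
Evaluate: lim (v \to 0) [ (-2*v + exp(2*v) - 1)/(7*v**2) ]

2/7

Direct substitution gives 0/0.
Apply L'Hôpital: lim (2*e^(2*v) - 2)/(14*v), still 0/0.
After 2 applications of L'Hôpital's rule the quotient is (4*e^(2*v))/(14); substituting v = 0 gives 2/7.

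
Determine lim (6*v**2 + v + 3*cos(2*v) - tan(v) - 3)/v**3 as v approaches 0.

-1/3

Substitution gives 0/0; apply L'Hôpital's rule 3 times.
After differentiating numerator and denominator 3 times the quotient is (24*sin(2*v) - 6*tan(v)^4 - 8*tan(v)^2 - 2)/(6); at v = 0 this is -1/3.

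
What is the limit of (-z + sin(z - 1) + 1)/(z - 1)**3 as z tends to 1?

Direct substitution gives 0/0.
Apply L'Hôpital: lim (cos(z - 1) - 1)/(3*(z - 1)^2), still 0/0.
Apply L'Hôpital: lim (-sin(z - 1))/(6*z - 6), still 0/0.
After 3 applications of L'Hôpital's rule the quotient is (-cos(z - 1))/(6); substituting z = 1 gives -1/6.

-1/6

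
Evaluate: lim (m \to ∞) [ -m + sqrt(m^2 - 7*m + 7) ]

An ∞ − ∞ form. Rationalising with the conjugate, the difference becomes (-7m + 7) / (√(m^2 - 7*m + 7) + m).
For large m the denominator behaves like 2·m, so the quotient tends to -7/2 = -7/2.

-7/2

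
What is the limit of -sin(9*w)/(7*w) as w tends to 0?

-9/7

Substitution gives 0/0.
Write it as (9/(-7))·sin(9w)/(9w); since sin(u)/u → 1, the limit is -9/7.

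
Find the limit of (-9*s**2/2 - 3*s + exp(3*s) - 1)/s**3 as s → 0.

9/2

Direct substitution gives 0/0.
Apply L'Hôpital: lim (-9*s + 3*e^(3*s) - 3)/(3*s^2), still 0/0.
Apply L'Hôpital: lim (9*e^(3*s) - 9)/(6*s), still 0/0.
After 3 applications of L'Hôpital's rule the quotient is (27*e^(3*s))/(6); substituting s = 0 gives 9/2.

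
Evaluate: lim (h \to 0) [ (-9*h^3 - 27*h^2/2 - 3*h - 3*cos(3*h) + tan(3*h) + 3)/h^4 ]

Substitution gives 0/0; apply L'Hôpital's rule 4 times.
After differentiating numerator and denominator 4 times the quotient is (-243*cos(3*h) + 1944*tan(3*h)^5 + 3240*tan(3*h)^3 + 1296*tan(3*h))/(24); at h = 0 this is -81/8.

-81/8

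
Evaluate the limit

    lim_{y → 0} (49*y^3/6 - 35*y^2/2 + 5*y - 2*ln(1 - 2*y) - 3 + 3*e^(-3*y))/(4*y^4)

145/32

Substitution gives 0/0; apply L'Hôpital's rule 4 times.
After differentiating numerator and denominator 4 times the quotient is (243*e^(-3*y) + 192/(2*y - 1)^4)/(96); at y = 0 this is 145/32.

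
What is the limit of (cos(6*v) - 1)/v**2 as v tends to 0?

-18

Direct substitution gives 0/0.
Apply L'Hôpital: lim (-6*sin(6*v))/(2*v), still 0/0.
After 2 applications of L'Hôpital's rule the quotient is (-36*cos(6*v))/(2); substituting v = 0 gives -18.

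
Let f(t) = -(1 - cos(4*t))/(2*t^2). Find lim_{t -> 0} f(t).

-4

Substitution gives 0/0.
Use (1 − cos u)/u² → 1/2 with u = 4t: the limit is 4²/(2·(-2)) = -4.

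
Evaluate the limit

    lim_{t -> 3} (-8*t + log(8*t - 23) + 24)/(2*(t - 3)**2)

Direct substitution gives 0/0.
Apply L'Hôpital: lim (-8 + 8/(8*t - 23))/(4*t - 12), still 0/0.
After 2 applications of L'Hôpital's rule the quotient is (-64/(8*t - 23)^2)/(4); substituting t = 3 gives -16.

-16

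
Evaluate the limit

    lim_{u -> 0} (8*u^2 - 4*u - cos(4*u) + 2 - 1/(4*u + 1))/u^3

Substitution gives 0/0; apply L'Hôpital's rule 3 times.
After differentiating numerator and denominator 3 times the quotient is (-64*sin(4*u) + 384/(4*u + 1)^4)/(6); at u = 0 this is 64.

64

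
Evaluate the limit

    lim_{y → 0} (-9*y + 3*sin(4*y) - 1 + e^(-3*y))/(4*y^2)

9/8

Substitution gives 0/0; apply L'Hôpital's rule 2 times.
After differentiating numerator and denominator 2 times the quotient is (-48*sin(4*y) + 9*e^(-3*y))/(8); at y = 0 this is 9/8.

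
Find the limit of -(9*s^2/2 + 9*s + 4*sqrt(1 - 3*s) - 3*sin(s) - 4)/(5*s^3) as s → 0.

5/4

Substitution gives 0/0; apply L'Hôpital's rule 3 times.
After differentiating numerator and denominator 3 times the quotient is (3*cos(s) - 81/(2*(1 - 3*s)^(5/2)))/(-30); at s = 0 this is 5/4.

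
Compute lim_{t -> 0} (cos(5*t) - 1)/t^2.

Direct substitution gives 0/0.
Apply L'Hôpital: lim (-5*sin(5*t))/(2*t), still 0/0.
After 2 applications of L'Hôpital's rule the quotient is (-25*cos(5*t))/(2); substituting t = 0 gives -25/2.

-25/2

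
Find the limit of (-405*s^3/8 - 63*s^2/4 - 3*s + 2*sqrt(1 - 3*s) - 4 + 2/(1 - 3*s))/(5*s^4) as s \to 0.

Substitution gives 0/0 (the numerator vanishes to order 4).
Expand each term to order s^4: the coefficient of s^4 in 2·√(1 - 3s) is -405/64 and in 2·1/(1 - 3s) is 162.
Lower-order terms cancel with the polynomial part, so the numerator is (9963/64)·s^4 + o(s^4), and the limit is (9963/64)/(5) = 9963/320.

9963/320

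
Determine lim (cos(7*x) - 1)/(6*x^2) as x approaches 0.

Direct substitution gives 0/0.
Apply L'Hôpital: lim (-7*sin(7*x))/(12*x), still 0/0.
After 2 applications of L'Hôpital's rule the quotient is (-49*cos(7*x))/(12); substituting x = 0 gives -49/12.

-49/12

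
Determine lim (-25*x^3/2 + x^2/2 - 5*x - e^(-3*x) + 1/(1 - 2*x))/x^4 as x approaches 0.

101/8

Substitution gives 0/0 (the numerator vanishes to order 4).
Expand each term to order x^4: the coefficient of x^4 in 1/(1 - 2x) is 16 and in −e^(-3x) is -27/8.
Lower-order terms cancel with the polynomial part, so the numerator is (101/8)·x^4 + o(x^4), and the limit is (101/8)/(1) = 101/8.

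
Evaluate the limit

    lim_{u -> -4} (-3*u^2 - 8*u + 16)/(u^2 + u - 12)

Direct substitution gives 0/0, so factor. Both numerator and denominator have (u + 4) as a factor.
After cancelling, the expression reduces to (4 - 3*u)/(u - 3).
Substituting u = -4 gives -16/7.

-16/7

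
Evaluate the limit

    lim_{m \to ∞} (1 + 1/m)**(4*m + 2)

e^(4)

Let L be the limit and take ln: ln L = lim (4m + 2)·ln(1 + 1/m) = lim (4m + 2)·(1/m + O(1/m²)) = 4.
Hence L = e^(4).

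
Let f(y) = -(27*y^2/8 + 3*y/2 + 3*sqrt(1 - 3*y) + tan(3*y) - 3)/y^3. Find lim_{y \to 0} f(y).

Substitution gives 0/0 (the numerator vanishes to order 3).
Expand each term to order y^3: the coefficient of y^3 in tan(3y) is 9 and in 3·√(1 - 3y) is -81/16.
Lower-order terms cancel with the polynomial part, so the numerator is (63/16)·y^3 + o(y^3), and the limit is (63/16)/(-1) = -63/16.

-63/16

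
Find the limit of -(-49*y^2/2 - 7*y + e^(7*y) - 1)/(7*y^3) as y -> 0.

Direct substitution gives 0/0.
Apply L'Hôpital: lim (-49*y + 7*e^(7*y) - 7)/(-21*y^2), still 0/0.
Apply L'Hôpital: lim (49*e^(7*y) - 49)/(-42*y), still 0/0.
After 3 applications of L'Hôpital's rule the quotient is (343*e^(7*y))/(-42); substituting y = 0 gives -49/6.

-49/6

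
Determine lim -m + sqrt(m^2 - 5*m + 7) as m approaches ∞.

-5/2

An ∞ − ∞ form. Rationalising with the conjugate, the difference becomes (-5m + 7) / (√(m^2 - 5*m + 7) + m).
For large m the denominator behaves like 2·m, so the quotient tends to -5/2 = -5/2.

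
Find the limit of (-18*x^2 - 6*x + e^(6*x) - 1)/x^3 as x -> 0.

Direct substitution gives 0/0.
Apply L'Hôpital: lim (-36*x + 6*e^(6*x) - 6)/(3*x^2), still 0/0.
Apply L'Hôpital: lim (36*e^(6*x) - 36)/(6*x), still 0/0.
After 3 applications of L'Hôpital's rule the quotient is (216*e^(6*x))/(6); substituting x = 0 gives 36.

36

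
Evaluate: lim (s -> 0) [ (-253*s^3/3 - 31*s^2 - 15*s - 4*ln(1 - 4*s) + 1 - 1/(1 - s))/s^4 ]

Substitution gives 0/0 (the numerator vanishes to order 4).
Expand each term to order s^4: the coefficient of s^4 in -4·ln(1 - 4s) is 256 and in −1/(1 - s) is -1.
Lower-order terms cancel with the polynomial part, so the numerator is (255)·s^4 + o(s^4), and the limit is (255)/(1) = 255.

255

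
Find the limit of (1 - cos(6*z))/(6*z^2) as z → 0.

Substitution gives 0/0.
Use (1 − cos u)/u² → 1/2 with u = 6z: the limit is 6²/(2·6) = 3.

3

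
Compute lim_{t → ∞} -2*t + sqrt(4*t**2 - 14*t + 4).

-7/2

An ∞ − ∞ form. Rationalising with the conjugate, the difference becomes (-14t + 4) / (√(4*t^2 - 14*t + 4) + 2t).
For large t the denominator behaves like 2·2t, so the quotient tends to -14/4 = -7/2.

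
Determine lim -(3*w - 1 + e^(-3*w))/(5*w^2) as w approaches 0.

Direct substitution gives 0/0.
Apply L'Hôpital: lim (3 - 3*e^(-3*w))/(-10*w), still 0/0.
After 2 applications of L'Hôpital's rule the quotient is (9*e^(-3*w))/(-10); substituting w = 0 gives -9/10.

-9/10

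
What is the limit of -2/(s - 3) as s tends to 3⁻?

As s → 3⁻, (s - 3) → 0⁻, so (s - 3)^1 → 0⁻ and -2/(s - 3)^1 → ∞.

∞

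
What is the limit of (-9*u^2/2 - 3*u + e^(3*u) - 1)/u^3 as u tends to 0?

9/2

Direct substitution gives 0/0.
Apply L'Hôpital: lim (-9*u + 3*e^(3*u) - 3)/(3*u^2), still 0/0.
Apply L'Hôpital: lim (9*e^(3*u) - 9)/(6*u), still 0/0.
After 3 applications of L'Hôpital's rule the quotient is (27*e^(3*u))/(6); substituting u = 0 gives 9/2.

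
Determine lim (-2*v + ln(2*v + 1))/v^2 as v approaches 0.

Direct substitution gives 0/0.
Apply L'Hôpital: lim (-2 + 2/(2*v + 1))/(2*v), still 0/0.
After 2 applications of L'Hôpital's rule the quotient is (-4/(2*v + 1)^2)/(2); substituting v = 0 gives -2.

-2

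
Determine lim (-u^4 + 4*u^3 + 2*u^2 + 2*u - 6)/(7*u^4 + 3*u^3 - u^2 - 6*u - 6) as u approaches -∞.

-1/7

Numerator and denominator both have degree 4.
Dividing every term by u^4, all lower-order terms vanish and the limit is the ratio of leading coefficients, -1/(7) = -1/7.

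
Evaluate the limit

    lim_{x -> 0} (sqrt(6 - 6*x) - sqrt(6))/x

A 0/0 form; rationalise with √(6 - 6x) + √6. This collapses the numerator to -6x, leaving -6/(√(6 - 6x) + √6) → -6/(2√6) = -√(6)/2.

-√(6)/2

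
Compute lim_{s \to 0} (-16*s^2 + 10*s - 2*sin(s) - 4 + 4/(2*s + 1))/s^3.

-95/3

Substitution gives 0/0; apply L'Hôpital's rule 3 times.
After differentiating numerator and denominator 3 times the quotient is (2*cos(s) - 192/(2*s + 1)^4)/(6); at s = 0 this is -95/3.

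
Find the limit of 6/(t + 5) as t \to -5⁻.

As t → -5⁻, (t + 5) → 0⁻, so (t + 5)^1 → 0⁻ and 6/(t + 5)^1 → -∞.

-∞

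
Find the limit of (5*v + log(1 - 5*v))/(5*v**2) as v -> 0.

-5/2

Direct substitution gives 0/0.
Apply L'Hôpital: lim (5 - 5/(1 - 5*v))/(10*v), still 0/0.
After 2 applications of L'Hôpital's rule the quotient is (-25/(1 - 5*v)^2)/(10); substituting v = 0 gives -5/2.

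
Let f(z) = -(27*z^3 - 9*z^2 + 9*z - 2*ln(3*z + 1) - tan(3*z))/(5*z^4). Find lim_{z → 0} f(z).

-81/10

Substitution gives 0/0; apply L'Hôpital's rule 4 times.
After differentiating numerator and denominator 4 times the quotient is (648*tan(3*z)/cos(3*z)^2 - 1944*tan(3*z)/cos(3*z)^4 + 972/(3*z + 1)^4)/(-120); at z = 0 this is -81/10.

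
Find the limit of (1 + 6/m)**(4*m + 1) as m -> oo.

The base → 1 and the exponent → ∞: a 1^∞ form.
Take logarithms: (4m + 1)·ln(1 + 6/m). Since ln(1+u) ~ u for small u, this behaves like (4m)·(6/m) → 24.
So the limit is e^(24).

e^(24)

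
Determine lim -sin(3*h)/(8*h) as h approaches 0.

-3/8

Substitution gives 0/0.
Write it as (3/(-8))·sin(3h)/(3h); since sin(u)/u → 1, the limit is -3/8.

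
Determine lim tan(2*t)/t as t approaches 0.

2

Substitution gives 0/0.
Since tan(u)/u → 1 as u → 0, tan(2t)/(2t) → 1 and the limit is 2.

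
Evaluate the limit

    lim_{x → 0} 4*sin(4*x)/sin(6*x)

8/3

Substitution gives 0/0.
Divide numerator and denominator by x: sin(4x)/x → 4 and sin(6x)/x → 6, so the limit is 4·4/6 = 8/3.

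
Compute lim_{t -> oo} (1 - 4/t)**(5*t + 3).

Write it as [(1 - 4/t)^t]^(5) · (1 - 4/t)^(3). The bracketed term tends to e^(-4) and the second factor to 1, so the limit is e^(-20).

e^(-20)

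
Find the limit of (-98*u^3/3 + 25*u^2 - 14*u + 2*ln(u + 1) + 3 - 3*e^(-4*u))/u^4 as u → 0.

-65/2

Substitution gives 0/0 (the numerator vanishes to order 4).
Expand each term to order u^4: the coefficient of u^4 in 2·ln(1 + u) is -1/2 and in -3·e^(-4u) is -32.
Lower-order terms cancel with the polynomial part, so the numerator is (-65/2)·u^4 + o(u^4), and the limit is (-65/2)/(1) = -65/2.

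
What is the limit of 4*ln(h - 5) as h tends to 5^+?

-∞

As h → 5⁺, h - 5 → 0⁺ and ln(h - 5) → −∞.
Multiplying by 4 gives -∞.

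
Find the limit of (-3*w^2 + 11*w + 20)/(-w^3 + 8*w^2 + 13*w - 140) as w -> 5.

Since w = 5 makes numerator and denominator zero, (w - 5) divides both.
Cancelling it gives (-3*w - 4)/(-w^2 + 3*w + 28); now plug in w = 5 to get -19/18.

-19/18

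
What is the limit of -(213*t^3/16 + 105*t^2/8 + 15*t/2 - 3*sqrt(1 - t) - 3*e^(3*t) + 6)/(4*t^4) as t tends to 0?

1281/512

Substitution gives 0/0; apply L'Hôpital's rule 4 times.
After differentiating numerator and denominator 4 times the quotient is (-243*e^(3*t) + 45/(16*(1 - t)^(7/2)))/(-96); at t = 0 this is 1281/512.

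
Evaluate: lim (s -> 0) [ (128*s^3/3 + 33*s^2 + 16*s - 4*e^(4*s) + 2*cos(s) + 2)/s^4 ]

-511/12

Substitution gives 0/0 (the numerator vanishes to order 4).
Expand each term to order s^4: the coefficient of s^4 in -4·e^(4s) is -128/3 and in 2·cos(s) is 1/12.
Lower-order terms cancel with the polynomial part, so the numerator is (-511/12)·s^4 + o(s^4), and the limit is (-511/12)/(1) = -511/12.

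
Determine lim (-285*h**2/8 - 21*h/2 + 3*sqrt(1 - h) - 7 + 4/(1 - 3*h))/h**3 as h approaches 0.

1725/16

Substitution gives 0/0; apply L'Hôpital's rule 3 times.
After differentiating numerator and denominator 3 times the quotient is (648/(3*h - 1)^4 - 9/(8*(1 - h)^(5/2)))/(6); at h = 0 this is 1725/16.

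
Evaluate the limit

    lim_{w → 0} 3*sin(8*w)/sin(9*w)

8/3

Substitution gives 0/0.
Divide numerator and denominator by w: sin(8w)/w → 8 and sin(9w)/w → 9, so the limit is 3·8/9 = 8/3.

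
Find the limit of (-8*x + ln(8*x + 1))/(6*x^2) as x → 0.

-16/3

Direct substitution gives 0/0.
Apply L'Hôpital: lim (-8 + 8/(8*x + 1))/(12*x), still 0/0.
After 2 applications of L'Hôpital's rule the quotient is (-64/(8*x + 1)^2)/(12); substituting x = 0 gives -16/3.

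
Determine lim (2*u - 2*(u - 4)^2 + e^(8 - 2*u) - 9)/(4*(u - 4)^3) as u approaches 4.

-1/3

Direct substitution gives 0/0.
Apply L'Hôpital: lim (-4*u - 2*e^(8 - 2*u) + 18)/(12*(u - 4)^2), still 0/0.
Apply L'Hôpital: lim (4*e^(8 - 2*u) - 4)/(24*u - 96), still 0/0.
After 3 applications of L'Hôpital's rule the quotient is (-8*e^(8 - 2*u))/(24); substituting u = 4 gives -1/3.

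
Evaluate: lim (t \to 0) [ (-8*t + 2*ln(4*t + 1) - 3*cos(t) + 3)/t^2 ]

-29/2

Substitution gives 0/0 (the numerator vanishes to order 2).
Expand each term to order t^2: the coefficient of t^2 in -3·cos(t) is 3/2 and in 2·ln(1 + 4t) is -16.
Lower-order terms cancel with the polynomial part, so the numerator is (-29/2)·t^2 + o(t^2), and the limit is (-29/2)/(1) = -29/2.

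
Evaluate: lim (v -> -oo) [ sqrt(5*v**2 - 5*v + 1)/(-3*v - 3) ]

For large |v|, √(5*v^2 - 5*v + 1) ≈ √5·|v| and the denominator ≈ -3v.
Since v → −∞, |v| = −v, giving −√5/(-3) = √(5)/3.

√(5)/3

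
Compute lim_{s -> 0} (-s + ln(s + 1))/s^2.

Direct substitution gives 0/0.
Apply L'Hôpital: lim (-1 + 1/(s + 1))/(2*s), still 0/0.
After 2 applications of L'Hôpital's rule the quotient is (-1/(s + 1)^2)/(2); substituting s = 0 gives -1/2.

-1/2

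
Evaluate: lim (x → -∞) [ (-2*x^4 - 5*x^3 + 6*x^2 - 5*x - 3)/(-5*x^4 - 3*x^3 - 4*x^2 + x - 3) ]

Numerator and denominator both have degree 4.
Dividing every term by x^4, all lower-order terms vanish and the limit is the ratio of leading coefficients, -2/(-5) = 2/5.

2/5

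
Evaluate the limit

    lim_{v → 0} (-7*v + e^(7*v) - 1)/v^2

Direct substitution gives 0/0.
Apply L'Hôpital: lim (7*e^(7*v) - 7)/(2*v), still 0/0.
After 2 applications of L'Hôpital's rule the quotient is (49*e^(7*v))/(2); substituting v = 0 gives 49/2.

49/2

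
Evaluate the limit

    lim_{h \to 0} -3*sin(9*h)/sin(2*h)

Substitution gives 0/0.
Divide numerator and denominator by h: sin(9h)/h → 9 and sin(2h)/h → 2, so the limit is -3·9/2 = -27/2.

-27/2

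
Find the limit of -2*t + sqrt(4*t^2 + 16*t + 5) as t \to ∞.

4

An ∞ − ∞ form. Rationalising with the conjugate, the difference becomes (16t + 5) / (√(4*t^2 + 16*t + 5) + 2t).
For large t the denominator behaves like 2·2t, so the quotient tends to 16/4 = 4.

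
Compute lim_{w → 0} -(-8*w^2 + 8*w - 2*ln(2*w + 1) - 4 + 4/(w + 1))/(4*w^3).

Substitution gives 0/0 (the numerator vanishes to order 3).
Expand each term to order w^3: the coefficient of w^3 in 4·1/(1 + w) is -4 and in -2·ln(1 + 2w) is -16/3.
Lower-order terms cancel with the polynomial part, so the numerator is (-28/3)·w^3 + o(w^3), and the limit is (-28/3)/(-4) = 7/3.

7/3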